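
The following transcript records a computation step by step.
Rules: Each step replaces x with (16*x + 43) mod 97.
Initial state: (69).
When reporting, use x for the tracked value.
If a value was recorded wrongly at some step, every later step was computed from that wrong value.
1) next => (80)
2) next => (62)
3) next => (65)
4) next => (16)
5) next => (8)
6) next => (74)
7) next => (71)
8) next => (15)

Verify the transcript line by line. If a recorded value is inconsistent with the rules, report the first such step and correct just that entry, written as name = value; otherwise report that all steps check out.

Recomputing the run from the initial state:
step 1: x = 80
step 2: x = 62
step 3: x = 65
step 4: x = 16
step 5: x = 8
step 6: x = 74
step 7: x = 63
step 8: x = 81
The first disagreement with the transcript is at step 7, where the value should be x = 63.

step 7, x = 63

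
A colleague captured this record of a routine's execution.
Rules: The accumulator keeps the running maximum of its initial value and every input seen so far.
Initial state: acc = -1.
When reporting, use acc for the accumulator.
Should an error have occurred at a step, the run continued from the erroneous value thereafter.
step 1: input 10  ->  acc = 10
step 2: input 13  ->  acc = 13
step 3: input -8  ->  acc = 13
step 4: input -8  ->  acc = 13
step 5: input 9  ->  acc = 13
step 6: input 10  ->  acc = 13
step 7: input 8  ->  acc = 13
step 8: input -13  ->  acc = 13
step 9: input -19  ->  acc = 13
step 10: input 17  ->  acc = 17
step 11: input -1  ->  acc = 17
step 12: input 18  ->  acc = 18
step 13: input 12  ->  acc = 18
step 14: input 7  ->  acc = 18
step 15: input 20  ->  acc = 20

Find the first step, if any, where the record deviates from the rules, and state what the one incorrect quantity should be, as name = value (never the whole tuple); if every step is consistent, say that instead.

no error

Step 1: acc = max(-1, 10) = 10 — consistent with the record.
Step 2: acc = max(10, 13) = 13 — consistent with the record.
Step 3: acc = max(13, -8) = 13 — in agreement.
Step 4: acc = max(13, -8) = 13 — consistent with the record.
Step 5: acc = max(13, 9) = 13 — in agreement.
Step 6: acc = max(13, 10) = 13 — same as recorded.
Step 7: acc = max(13, 8) = 13 — agrees with the record.
Step 8: acc = max(13, -13) = 13 — matches.
Step 9: acc = max(13, -19) = 13 — same as recorded.
Step 10: acc = max(13, 17) = 17 — exactly as logged.
Step 11: acc = max(17, -1) = 17 — confirmed correct.
Step 12: acc = max(17, 18) = 18 — in agreement.
Step 13: acc = max(18, 12) = 18 — checks out.
Step 14: acc = max(18, 7) = 18 — matches.
Step 15: acc = max(18, 20) = 20 — in agreement.
All entries verified; no error found.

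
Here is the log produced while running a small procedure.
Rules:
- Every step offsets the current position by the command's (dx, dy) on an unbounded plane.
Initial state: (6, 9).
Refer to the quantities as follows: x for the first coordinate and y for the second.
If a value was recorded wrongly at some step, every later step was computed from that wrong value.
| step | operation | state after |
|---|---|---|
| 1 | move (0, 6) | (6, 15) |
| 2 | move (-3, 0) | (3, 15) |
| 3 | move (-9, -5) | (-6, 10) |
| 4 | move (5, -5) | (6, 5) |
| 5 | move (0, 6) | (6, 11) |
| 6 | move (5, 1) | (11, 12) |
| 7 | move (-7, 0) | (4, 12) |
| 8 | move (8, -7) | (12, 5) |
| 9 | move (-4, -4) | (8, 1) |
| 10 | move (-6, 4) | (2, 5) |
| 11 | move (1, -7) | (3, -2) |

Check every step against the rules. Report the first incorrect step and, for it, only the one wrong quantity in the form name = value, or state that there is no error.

step 4, x = -1

step 1: x = 6 + (0) = 6, y = 9 + (6) = 15 -> matches
step 2: x = 6 + (-3) = 3, y = 15 + (0) = 15 -> consistent with the log
step 3: x = 3 + (-9) = -6, y = 15 + (-5) = 10 -> verified
step 4: x = -6 + (5) = -1, y = 10 + (-5) = 5 -> this is not what the log shows
The audit stops at step 4: the recorded entry is wrong and should be x = -1.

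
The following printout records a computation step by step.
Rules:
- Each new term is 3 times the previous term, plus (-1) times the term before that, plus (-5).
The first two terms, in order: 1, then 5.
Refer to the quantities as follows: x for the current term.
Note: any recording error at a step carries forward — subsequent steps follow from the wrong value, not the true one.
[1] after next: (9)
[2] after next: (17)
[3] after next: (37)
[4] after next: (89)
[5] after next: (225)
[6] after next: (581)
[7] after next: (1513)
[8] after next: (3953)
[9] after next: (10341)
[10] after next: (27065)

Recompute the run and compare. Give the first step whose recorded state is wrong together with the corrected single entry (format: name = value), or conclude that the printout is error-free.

no error

Recomputing the run from the initial state:
step 1: x = 9
step 2: x = 17
step 3: x = 37
step 4: x = 89
step 5: x = 225
step 6: x = 581
step 7: x = 1513
step 8: x = 3953
step 9: x = 10341
step 10: x = 27065
This matches the printout at every step.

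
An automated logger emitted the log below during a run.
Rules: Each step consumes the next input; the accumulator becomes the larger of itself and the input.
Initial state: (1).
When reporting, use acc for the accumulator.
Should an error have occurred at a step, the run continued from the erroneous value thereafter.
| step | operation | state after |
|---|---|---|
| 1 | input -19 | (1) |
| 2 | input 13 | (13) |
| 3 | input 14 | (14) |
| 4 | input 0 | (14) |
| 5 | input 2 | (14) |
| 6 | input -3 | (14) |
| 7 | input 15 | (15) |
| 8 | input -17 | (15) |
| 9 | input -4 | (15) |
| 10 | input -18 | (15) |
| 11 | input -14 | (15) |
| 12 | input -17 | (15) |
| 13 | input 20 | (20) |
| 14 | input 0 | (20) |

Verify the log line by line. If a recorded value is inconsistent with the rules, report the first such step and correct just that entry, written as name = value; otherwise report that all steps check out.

Recomputing the run from the initial state:
step 1: acc = 1
step 2: acc = 13
step 3: acc = 14
step 4: acc = 14
step 5: acc = 14
step 6: acc = 14
step 7: acc = 15
step 8: acc = 15
step 9: acc = 15
step 10: acc = 15
step 11: acc = 15
step 12: acc = 15
step 13: acc = 20
step 14: acc = 20
This matches the log at every step.

no error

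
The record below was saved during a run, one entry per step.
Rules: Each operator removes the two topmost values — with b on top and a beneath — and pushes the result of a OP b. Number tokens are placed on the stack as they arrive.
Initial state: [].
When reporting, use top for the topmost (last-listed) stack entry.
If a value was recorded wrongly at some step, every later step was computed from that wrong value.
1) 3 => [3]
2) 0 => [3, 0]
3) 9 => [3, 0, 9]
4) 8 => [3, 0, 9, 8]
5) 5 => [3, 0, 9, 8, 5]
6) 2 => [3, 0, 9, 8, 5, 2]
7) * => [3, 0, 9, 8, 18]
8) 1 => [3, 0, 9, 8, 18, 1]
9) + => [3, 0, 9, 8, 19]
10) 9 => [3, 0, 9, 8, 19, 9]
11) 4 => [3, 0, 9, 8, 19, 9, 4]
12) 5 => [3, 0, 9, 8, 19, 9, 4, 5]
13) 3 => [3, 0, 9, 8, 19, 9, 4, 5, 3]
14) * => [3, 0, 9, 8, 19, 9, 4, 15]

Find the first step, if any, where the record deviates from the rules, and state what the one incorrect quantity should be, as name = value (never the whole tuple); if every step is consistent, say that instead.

Step 1: push 3: top = 3 — checks out.
Step 2: push 0: top = 0 — in agreement.
Step 3: push 9: top = 9 — consistent with the record.
Step 4: push 8: top = 8 — checks out.
Step 5: push 5: top = 5 — exactly as logged.
Step 6: push 2: top = 2 — same as recorded.
Step 7: 5 * 2 = 10 — the recorded entry deviates here.
That makes step 7 the first incorrect line — top = 10 is what it should show.

step 7, top = 10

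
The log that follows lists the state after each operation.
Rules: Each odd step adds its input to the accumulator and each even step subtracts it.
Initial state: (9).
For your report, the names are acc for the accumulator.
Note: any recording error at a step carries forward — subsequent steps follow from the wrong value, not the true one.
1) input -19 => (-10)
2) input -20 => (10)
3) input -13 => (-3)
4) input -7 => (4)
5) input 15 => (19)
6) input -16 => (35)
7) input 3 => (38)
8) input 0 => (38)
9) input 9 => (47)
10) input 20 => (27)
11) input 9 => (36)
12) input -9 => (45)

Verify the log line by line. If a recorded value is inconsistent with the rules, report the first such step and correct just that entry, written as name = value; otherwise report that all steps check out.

1. acc = 9 + -19 = -10 (checks out)
2. acc = -10 - -20 = 10 (exactly as logged)
3. acc = 10 + -13 = -3 (checks out)
4. acc = -3 - -7 = 4 (consistent with the log)
5. acc = 4 + 15 = 19 (matches)
6. acc = 19 - -16 = 35 (matches)
7. acc = 35 + 3 = 38 (checks out)
8. acc = 38 - 0 = 38 (agrees with the log)
9. acc = 38 + 9 = 47 (matches)
10. acc = 47 - 20 = 27 (same as recorded)
11. acc = 27 + 9 = 36 (in agreement)
12. acc = 36 - -9 = 45 (confirmed correct)
Each recorded entry agrees with the recomputation.

no error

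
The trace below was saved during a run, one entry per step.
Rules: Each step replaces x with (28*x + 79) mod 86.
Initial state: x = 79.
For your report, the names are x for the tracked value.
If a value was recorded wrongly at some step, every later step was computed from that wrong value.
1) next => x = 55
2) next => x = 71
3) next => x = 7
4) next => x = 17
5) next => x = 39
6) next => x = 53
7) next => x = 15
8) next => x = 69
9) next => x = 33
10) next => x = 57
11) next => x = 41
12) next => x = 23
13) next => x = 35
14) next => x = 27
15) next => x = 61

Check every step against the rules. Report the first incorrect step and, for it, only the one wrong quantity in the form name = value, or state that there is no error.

step 1: x = (28*79 + 79) mod 86 = 55 -> matches
step 2: x = (28*55 + 79) mod 86 = 71 -> in agreement
step 3: x = (28*71 + 79) mod 86 = 3 -> the entry is off here
First incorrect step: 3; the correct value is x = 3.

step 3, x = 3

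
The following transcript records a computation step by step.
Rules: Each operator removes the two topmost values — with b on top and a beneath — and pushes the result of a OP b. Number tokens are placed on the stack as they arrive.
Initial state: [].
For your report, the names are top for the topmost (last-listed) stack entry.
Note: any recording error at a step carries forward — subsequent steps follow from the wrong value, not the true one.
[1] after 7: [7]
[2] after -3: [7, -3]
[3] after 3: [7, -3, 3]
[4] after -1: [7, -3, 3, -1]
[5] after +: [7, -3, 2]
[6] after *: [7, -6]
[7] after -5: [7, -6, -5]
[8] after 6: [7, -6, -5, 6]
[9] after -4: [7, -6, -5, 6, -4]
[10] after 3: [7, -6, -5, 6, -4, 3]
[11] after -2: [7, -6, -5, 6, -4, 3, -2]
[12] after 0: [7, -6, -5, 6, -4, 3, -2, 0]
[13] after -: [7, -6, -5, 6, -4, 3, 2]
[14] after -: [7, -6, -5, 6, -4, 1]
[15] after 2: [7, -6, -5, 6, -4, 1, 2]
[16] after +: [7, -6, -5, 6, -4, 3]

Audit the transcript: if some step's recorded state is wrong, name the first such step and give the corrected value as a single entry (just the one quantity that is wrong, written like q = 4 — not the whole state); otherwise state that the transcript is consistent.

Recomputing the run from the initial state:
step 1: [7]
step 2: [7, -3]
step 3: [7, -3, 3]
step 4: [7, -3, 3, -1]
step 5: [7, -3, 2]
step 6: [7, -6]
step 7: [7, -6, -5]
step 8: [7, -6, -5, 6]
step 9: [7, -6, -5, 6, -4]
step 10: [7, -6, -5, 6, -4, 3]
step 11: [7, -6, -5, 6, -4, 3, -2]
step 12: [7, -6, -5, 6, -4, 3, -2, 0]
step 13: [7, -6, -5, 6, -4, 3, -2]
step 14: [7, -6, -5, 6, -4, 5]
step 15: [7, -6, -5, 6, -4, 5, 2]
step 16: [7, -6, -5, 6, -4, 7]
The first disagreement with the transcript is at step 13, where the value should be top = -2.

step 13, top = -2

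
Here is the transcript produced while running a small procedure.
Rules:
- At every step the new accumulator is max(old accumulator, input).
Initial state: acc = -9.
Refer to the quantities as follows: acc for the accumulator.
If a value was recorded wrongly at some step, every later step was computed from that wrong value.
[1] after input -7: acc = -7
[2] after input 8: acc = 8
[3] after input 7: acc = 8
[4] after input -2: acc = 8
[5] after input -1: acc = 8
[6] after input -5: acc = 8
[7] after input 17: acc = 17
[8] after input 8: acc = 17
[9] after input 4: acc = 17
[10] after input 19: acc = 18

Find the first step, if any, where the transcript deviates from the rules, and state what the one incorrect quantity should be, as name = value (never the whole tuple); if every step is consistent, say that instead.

Recomputing the run from the initial state:
step 1: acc = -7
step 2: acc = 8
step 3: acc = 8
step 4: acc = 8
step 5: acc = 8
step 6: acc = 8
step 7: acc = 17
step 8: acc = 17
step 9: acc = 17
step 10: acc = 19
The first disagreement with the transcript is at step 10, where the value should be acc = 19.

step 10, acc = 19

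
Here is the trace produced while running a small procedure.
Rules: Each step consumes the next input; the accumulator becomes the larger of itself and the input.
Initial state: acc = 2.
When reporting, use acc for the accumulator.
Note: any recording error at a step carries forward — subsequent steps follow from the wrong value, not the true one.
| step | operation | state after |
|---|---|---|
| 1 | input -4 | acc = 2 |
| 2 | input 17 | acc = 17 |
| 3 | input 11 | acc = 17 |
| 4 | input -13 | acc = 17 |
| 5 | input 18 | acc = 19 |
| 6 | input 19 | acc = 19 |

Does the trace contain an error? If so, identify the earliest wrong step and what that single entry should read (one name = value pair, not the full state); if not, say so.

1. acc = max(2, -4) = 2 (confirmed correct)
2. acc = max(2, 17) = 17 (consistent with the trace)
3. acc = max(17, 11) = 17 (checks out)
4. acc = max(17, -13) = 17 (matches)
5. acc = max(17, 18) = 18 (the recorded entry deviates here)
So the first discrepancy is step 5, where the right value is acc = 18.

step 5, acc = 18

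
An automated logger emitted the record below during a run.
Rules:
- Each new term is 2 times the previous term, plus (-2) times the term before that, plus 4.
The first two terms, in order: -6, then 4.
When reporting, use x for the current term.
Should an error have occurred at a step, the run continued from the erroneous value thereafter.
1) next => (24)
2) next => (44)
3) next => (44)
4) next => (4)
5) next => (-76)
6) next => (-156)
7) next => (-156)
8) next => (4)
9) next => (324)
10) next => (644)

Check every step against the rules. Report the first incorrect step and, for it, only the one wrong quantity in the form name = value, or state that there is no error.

Recomputing the run from the initial state:
step 1: x = 24
step 2: x = 44
step 3: x = 44
step 4: x = 4
step 5: x = -76
step 6: x = -156
step 7: x = -156
step 8: x = 4
step 9: x = 324
step 10: x = 644
This matches the record at every step.

no error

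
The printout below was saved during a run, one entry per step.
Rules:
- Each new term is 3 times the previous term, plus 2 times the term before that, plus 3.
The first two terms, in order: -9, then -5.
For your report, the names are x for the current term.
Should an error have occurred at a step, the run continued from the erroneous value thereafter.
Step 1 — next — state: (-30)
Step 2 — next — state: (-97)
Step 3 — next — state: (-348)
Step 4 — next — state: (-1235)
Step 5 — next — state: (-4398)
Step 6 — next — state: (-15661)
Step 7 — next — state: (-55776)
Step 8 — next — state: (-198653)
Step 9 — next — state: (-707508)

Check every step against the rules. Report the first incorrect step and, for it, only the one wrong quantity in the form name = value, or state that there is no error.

step 8, x = -198647

step 1: x = 3*(-5) + (2)*(-9) + (3) = -30 -> same as recorded
step 2: x = 3*(-30) + (2)*(-5) + (3) = -97 -> verified
step 3: x = 3*(-97) + (2)*(-30) + (3) = -348 -> same as recorded
step 4: x = 3*(-348) + (2)*(-97) + (3) = -1235 -> exactly as logged
step 5: x = 3*(-1235) + (2)*(-348) + (3) = -4398 -> consistent with the printout
step 6: x = 3*(-4398) + (2)*(-1235) + (3) = -15661 -> checks out
step 7: x = 3*(-15661) + (2)*(-4398) + (3) = -55776 -> verified
step 8: x = 3*(-55776) + (2)*(-15661) + (3) = -198647 -> a discrepancy with the printout
Step 8 is the first one off; corrected, x = -198647.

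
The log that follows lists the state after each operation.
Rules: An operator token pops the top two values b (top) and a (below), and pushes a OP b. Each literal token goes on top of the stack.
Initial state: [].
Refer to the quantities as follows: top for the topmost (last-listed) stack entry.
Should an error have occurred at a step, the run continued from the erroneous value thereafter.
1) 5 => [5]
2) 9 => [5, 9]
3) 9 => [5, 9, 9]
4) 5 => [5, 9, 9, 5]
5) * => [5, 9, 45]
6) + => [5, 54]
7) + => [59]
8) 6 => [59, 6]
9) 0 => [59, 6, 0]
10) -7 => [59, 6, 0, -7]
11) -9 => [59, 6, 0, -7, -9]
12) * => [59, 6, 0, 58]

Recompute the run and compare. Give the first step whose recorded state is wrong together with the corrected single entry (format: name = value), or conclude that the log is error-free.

step 12, top = 63

1. push 5: top = 5 (matches)
2. push 9: top = 9 (agrees with the log)
3. push 9: top = 9 (matches)
4. push 5: top = 5 (same as recorded)
5. 9 * 5 = 45 (exactly as logged)
6. 9 + 45 = 54 (checks out)
7. 5 + 54 = 59 (exactly as logged)
8. push 6: top = 6 (consistent with the log)
9. push 0: top = 0 (confirmed correct)
10. push -7: top = -7 (confirmed correct)
11. push -9: top = -9 (confirmed correct)
12. -7 * -9 = 63 (the entry is off here)
First incorrect step: 12; the correct value is top = 63.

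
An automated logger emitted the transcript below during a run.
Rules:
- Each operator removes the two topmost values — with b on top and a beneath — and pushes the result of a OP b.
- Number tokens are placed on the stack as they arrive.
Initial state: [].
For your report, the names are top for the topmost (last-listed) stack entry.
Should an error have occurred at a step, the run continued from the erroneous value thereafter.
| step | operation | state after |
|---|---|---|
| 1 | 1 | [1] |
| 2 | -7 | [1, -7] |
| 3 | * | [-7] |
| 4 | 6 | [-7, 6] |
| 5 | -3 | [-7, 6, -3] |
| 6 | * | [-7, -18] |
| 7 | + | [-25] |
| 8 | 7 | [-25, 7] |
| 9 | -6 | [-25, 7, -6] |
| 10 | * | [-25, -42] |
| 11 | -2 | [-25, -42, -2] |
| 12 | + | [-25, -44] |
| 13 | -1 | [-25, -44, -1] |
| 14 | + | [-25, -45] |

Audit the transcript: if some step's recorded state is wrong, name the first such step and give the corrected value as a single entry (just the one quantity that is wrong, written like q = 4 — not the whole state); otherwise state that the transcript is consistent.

no error

Recomputing the run from the initial state:
step 1: [1]
step 2: [1, -7]
step 3: [-7]
step 4: [-7, 6]
step 5: [-7, 6, -3]
step 6: [-7, -18]
step 7: [-25]
step 8: [-25, 7]
step 9: [-25, 7, -6]
step 10: [-25, -42]
step 11: [-25, -42, -2]
step 12: [-25, -44]
step 13: [-25, -44, -1]
step 14: [-25, -45]
This matches the transcript at every step.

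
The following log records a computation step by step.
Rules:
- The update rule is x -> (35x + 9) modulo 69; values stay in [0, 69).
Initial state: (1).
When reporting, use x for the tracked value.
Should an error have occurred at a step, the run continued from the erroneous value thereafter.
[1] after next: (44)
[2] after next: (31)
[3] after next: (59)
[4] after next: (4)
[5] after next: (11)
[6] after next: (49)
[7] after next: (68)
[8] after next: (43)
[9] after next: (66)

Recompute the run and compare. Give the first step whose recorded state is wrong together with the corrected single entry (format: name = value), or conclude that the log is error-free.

step 9, x = 65

Step 1: x = (35*1 + 9) mod 69 = 44 — no discrepancy.
Step 2: x = (35*44 + 9) mod 69 = 31 — verified.
Step 3: x = (35*31 + 9) mod 69 = 59 — consistent with the log.
Step 4: x = (35*59 + 9) mod 69 = 4 — same as recorded.
Step 5: x = (35*4 + 9) mod 69 = 11 — confirmed correct.
Step 6: x = (35*11 + 9) mod 69 = 49 — in agreement.
Step 7: x = (35*49 + 9) mod 69 = 68 — consistent with the log.
Step 8: x = (35*68 + 9) mod 69 = 43 — exactly as logged.
Step 9: x = (35*43 + 9) mod 69 = 65 — the recorded entry deviates here.
So the first discrepancy is step 9, where the right value is x = 65.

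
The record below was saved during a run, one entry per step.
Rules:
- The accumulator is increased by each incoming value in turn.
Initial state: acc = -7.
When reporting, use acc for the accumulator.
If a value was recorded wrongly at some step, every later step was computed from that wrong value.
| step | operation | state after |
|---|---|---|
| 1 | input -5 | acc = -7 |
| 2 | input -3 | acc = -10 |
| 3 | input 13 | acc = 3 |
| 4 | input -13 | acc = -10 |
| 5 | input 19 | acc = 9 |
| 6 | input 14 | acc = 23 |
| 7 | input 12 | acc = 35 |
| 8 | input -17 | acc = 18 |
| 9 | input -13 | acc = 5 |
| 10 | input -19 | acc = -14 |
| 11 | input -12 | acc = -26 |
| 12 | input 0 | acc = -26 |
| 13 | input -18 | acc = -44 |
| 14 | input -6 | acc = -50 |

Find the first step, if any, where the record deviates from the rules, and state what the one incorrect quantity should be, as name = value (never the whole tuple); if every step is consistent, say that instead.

1. acc = -7 + -5 = -12 (the recorded entry deviates here)
The audit stops at step 1: the recorded entry is wrong and should be acc = -12.

step 1, acc = -12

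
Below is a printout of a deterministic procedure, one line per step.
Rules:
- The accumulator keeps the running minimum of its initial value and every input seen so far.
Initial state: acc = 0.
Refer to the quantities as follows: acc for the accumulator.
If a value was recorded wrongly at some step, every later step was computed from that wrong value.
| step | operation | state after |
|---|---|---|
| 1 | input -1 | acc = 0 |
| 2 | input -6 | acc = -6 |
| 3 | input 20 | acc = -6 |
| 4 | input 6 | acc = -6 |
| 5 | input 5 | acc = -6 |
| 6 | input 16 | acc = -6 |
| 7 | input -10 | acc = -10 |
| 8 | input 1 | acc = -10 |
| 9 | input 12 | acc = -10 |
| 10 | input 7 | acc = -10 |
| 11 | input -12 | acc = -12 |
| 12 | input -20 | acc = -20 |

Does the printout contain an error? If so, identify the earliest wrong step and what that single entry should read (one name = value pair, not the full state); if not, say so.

1. acc = min(0, -1) = -1 (the printout disagrees here)
That makes step 1 the first incorrect line — acc = -1 is what it should show.

step 1, acc = -1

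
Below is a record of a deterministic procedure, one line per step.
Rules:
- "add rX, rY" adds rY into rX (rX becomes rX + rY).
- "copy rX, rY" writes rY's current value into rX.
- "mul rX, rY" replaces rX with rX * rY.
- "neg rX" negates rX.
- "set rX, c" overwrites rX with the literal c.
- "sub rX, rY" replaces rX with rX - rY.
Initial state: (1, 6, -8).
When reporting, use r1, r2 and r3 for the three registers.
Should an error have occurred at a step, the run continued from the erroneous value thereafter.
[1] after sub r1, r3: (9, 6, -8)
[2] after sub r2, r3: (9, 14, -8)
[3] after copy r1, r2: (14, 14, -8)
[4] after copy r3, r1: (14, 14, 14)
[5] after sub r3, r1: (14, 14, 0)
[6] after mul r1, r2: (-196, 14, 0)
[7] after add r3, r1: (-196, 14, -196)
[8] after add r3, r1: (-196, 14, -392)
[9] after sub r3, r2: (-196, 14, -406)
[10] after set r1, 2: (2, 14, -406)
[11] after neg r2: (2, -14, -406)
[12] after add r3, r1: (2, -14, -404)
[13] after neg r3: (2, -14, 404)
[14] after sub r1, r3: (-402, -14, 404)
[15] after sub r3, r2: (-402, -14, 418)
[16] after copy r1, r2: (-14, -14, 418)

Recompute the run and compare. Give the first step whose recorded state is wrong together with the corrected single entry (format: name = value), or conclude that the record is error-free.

step 6, r1 = 196

Step 1: r1 = 1 - -8 = 9 — in agreement.
Step 2: r2 = 6 - -8 = 14 — confirmed correct.
Step 3: r1 = 14 — confirmed correct.
Step 4: r3 = 14 — no discrepancy.
Step 5: r3 = 14 - 14 = 0 — checks out.
Step 6: r1 = 14 * 14 = 196 — the record disagrees here.
The earliest wrong entry is at step 6: it should read r1 = 196.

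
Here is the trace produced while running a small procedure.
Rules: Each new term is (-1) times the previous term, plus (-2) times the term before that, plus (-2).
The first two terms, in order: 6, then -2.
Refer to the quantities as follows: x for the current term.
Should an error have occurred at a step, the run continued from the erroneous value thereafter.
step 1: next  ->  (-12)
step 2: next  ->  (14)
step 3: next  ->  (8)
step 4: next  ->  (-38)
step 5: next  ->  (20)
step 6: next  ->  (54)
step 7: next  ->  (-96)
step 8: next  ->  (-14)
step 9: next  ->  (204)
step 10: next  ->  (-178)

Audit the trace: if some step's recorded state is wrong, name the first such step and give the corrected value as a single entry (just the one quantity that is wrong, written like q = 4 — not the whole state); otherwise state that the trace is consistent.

Recomputing the run from the initial state:
step 1: x = -12
step 2: x = 14
step 3: x = 8
step 4: x = -38
step 5: x = 20
step 6: x = 54
step 7: x = -96
step 8: x = -14
step 9: x = 204
step 10: x = -178
This matches the trace at every step.

no error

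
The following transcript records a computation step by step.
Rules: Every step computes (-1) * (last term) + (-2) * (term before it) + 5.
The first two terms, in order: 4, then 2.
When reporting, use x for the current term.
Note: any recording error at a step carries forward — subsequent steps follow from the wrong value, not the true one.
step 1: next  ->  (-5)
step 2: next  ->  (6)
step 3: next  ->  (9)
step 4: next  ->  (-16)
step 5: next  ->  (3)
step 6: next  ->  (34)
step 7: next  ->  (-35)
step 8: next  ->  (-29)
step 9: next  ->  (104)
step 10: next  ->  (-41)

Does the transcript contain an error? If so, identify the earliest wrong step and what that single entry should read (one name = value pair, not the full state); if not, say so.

step 8, x = -28

Recomputing the run from the initial state:
step 1: x = -5
step 2: x = 6
step 3: x = 9
step 4: x = -16
step 5: x = 3
step 6: x = 34
step 7: x = -35
step 8: x = -28
step 9: x = 103
step 10: x = -42
The first disagreement with the transcript is at step 8, where the value should be x = -28.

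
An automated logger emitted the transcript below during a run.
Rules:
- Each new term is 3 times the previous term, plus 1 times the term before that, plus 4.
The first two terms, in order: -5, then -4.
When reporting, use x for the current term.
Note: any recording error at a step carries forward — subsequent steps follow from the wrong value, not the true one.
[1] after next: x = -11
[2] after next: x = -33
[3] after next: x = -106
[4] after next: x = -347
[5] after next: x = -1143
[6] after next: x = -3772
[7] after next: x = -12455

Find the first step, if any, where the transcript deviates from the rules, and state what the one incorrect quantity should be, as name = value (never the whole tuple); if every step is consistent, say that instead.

step 1, x = -13

step 1: x = 3*(-4) + (1)*(-5) + (4) = -13 -> the recorded entry deviates here
First deviation found at step 1; the corrected entry is x = -13.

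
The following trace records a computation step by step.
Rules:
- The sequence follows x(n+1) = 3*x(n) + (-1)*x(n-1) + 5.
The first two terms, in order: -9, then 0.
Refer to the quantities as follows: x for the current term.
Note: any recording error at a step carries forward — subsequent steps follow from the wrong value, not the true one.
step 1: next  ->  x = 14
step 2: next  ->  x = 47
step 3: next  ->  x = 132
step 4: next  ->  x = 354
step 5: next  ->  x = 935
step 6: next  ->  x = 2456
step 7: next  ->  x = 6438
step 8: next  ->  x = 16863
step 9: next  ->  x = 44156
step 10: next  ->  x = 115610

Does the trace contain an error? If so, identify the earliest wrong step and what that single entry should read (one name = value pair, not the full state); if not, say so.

no error

step 1: x = 3*(0) + (-1)*(-9) + (5) = 14 -> same as recorded
step 2: x = 3*(14) + (-1)*(0) + (5) = 47 -> in agreement
step 3: x = 3*(47) + (-1)*(14) + (5) = 132 -> exactly as logged
step 4: x = 3*(132) + (-1)*(47) + (5) = 354 -> checks out
step 5: x = 3*(354) + (-1)*(132) + (5) = 935 -> in agreement
step 6: x = 3*(935) + (-1)*(354) + (5) = 2456 -> no discrepancy
step 7: x = 3*(2456) + (-1)*(935) + (5) = 6438 -> exactly as logged
step 8: x = 3*(6438) + (-1)*(2456) + (5) = 16863 -> matches
step 9: x = 3*(16863) + (-1)*(6438) + (5) = 44156 -> exactly as logged
step 10: x = 3*(44156) + (-1)*(16863) + (5) = 115610 -> verified
All steps check out; nothing to correct.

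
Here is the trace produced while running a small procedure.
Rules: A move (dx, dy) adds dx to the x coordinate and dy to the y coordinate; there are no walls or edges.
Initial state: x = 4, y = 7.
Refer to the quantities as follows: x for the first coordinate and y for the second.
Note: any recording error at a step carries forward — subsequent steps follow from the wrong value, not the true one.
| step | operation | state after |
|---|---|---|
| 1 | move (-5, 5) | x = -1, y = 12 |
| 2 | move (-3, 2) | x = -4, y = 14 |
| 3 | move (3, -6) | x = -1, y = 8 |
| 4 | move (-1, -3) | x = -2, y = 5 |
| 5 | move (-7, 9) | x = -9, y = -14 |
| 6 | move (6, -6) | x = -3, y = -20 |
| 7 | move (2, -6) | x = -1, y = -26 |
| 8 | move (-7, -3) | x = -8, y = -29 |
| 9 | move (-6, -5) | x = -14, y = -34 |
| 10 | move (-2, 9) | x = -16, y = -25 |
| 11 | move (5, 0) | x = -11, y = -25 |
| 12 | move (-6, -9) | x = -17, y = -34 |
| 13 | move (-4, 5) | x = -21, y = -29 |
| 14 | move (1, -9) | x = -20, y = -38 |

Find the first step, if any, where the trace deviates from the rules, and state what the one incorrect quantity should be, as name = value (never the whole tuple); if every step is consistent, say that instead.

step 5, y = 14

Step 1: x = 4 + (-5) = -1, y = 7 + (5) = 12 — consistent with the trace.
Step 2: x = -1 + (-3) = -4, y = 12 + (2) = 14 — verified.
Step 3: x = -4 + (3) = -1, y = 14 + (-6) = 8 — agrees with the trace.
Step 4: x = -1 + (-1) = -2, y = 8 + (-3) = 5 — agrees with the trace.
Step 5: x = -2 + (-7) = -9, y = 5 + (9) = 14 — not what was recorded.
First deviation found at step 5; the corrected entry is y = 14.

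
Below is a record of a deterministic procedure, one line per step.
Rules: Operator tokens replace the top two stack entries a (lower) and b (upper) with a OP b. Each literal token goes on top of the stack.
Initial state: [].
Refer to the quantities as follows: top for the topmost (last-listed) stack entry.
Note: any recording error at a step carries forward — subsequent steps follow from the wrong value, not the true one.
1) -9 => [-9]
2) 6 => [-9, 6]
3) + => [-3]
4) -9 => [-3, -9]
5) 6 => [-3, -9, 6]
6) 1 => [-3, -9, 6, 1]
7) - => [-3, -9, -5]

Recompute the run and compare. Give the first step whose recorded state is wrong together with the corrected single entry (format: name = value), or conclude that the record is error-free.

Recomputing the run from the initial state:
step 1: [-9]
step 2: [-9, 6]
step 3: [-3]
step 4: [-3, -9]
step 5: [-3, -9, 6]
step 6: [-3, -9, 6, 1]
step 7: [-3, -9, 5]
The first disagreement with the record is at step 7, where the value should be top = 5.

step 7, top = 5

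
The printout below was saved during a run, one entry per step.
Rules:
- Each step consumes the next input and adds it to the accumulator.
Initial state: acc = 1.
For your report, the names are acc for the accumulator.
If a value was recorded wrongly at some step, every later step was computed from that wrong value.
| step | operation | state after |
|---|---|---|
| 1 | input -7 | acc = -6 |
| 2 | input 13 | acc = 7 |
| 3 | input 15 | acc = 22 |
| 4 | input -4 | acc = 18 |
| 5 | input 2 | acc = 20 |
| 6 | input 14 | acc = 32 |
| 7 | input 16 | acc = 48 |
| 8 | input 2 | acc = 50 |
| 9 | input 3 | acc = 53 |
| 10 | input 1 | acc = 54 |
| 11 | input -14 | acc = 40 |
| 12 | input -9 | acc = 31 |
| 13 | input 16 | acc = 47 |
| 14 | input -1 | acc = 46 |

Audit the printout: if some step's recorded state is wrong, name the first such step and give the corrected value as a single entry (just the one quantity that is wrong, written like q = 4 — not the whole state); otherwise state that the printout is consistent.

Recomputing the run from the initial state:
step 1: acc = -6
step 2: acc = 7
step 3: acc = 22
step 4: acc = 18
step 5: acc = 20
step 6: acc = 34
step 7: acc = 50
step 8: acc = 52
step 9: acc = 55
step 10: acc = 56
step 11: acc = 42
step 12: acc = 33
step 13: acc = 49
step 14: acc = 48
The first disagreement with the printout is at step 6, where the value should be acc = 34.

step 6, acc = 34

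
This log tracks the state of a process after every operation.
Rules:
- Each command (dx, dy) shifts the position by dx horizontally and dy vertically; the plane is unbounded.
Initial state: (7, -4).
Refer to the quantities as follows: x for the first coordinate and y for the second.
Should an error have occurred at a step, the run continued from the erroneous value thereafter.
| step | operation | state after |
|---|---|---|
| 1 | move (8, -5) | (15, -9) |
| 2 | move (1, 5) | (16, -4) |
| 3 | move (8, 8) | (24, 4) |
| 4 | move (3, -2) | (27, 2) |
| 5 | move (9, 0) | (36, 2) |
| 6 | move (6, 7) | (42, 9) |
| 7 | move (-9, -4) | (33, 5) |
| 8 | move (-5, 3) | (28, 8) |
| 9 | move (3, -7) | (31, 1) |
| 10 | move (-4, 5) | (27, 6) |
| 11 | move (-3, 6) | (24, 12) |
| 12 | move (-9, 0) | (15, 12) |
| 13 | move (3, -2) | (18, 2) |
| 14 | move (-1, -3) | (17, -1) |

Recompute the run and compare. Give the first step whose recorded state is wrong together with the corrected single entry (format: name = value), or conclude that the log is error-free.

step 13, y = 10

step 1: x = 7 + (8) = 15, y = -4 + (-5) = -9 -> same as recorded
step 2: x = 15 + (1) = 16, y = -9 + (5) = -4 -> confirmed correct
step 3: x = 16 + (8) = 24, y = -4 + (8) = 4 -> matches
step 4: x = 24 + (3) = 27, y = 4 + (-2) = 2 -> confirmed correct
step 5: x = 27 + (9) = 36, y = 2 + (0) = 2 -> in agreement
step 6: x = 36 + (6) = 42, y = 2 + (7) = 9 -> agrees with the log
step 7: x = 42 + (-9) = 33, y = 9 + (-4) = 5 -> in agreement
step 8: x = 33 + (-5) = 28, y = 5 + (3) = 8 -> agrees with the log
step 9: x = 28 + (3) = 31, y = 8 + (-7) = 1 -> exactly as logged
step 10: x = 31 + (-4) = 27, y = 1 + (5) = 6 -> same as recorded
step 11: x = 27 + (-3) = 24, y = 6 + (6) = 12 -> no discrepancy
step 12: x = 24 + (-9) = 15, y = 12 + (0) = 12 -> consistent with the log
step 13: x = 15 + (3) = 18, y = 12 + (-2) = 10 -> this is not what the log shows
Conclusion: step 13 carries the first error; the entry should be y = 10.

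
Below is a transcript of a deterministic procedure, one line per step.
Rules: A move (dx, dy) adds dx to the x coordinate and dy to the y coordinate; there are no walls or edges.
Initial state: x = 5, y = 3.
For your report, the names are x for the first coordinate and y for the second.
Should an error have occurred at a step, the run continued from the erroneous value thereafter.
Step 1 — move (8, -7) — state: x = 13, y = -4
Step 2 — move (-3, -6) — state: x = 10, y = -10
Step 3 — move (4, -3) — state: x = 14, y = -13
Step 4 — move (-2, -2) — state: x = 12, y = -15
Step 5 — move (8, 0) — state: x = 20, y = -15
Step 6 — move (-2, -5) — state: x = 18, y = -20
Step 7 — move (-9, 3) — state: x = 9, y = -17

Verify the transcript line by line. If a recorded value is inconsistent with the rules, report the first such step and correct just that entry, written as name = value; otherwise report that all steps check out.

no error

Recomputing the run from the initial state:
step 1: x = 13, y = -4
step 2: x = 10, y = -10
step 3: x = 14, y = -13
step 4: x = 12, y = -15
step 5: x = 20, y = -15
step 6: x = 18, y = -20
step 7: x = 9, y = -17
This matches the transcript at every step.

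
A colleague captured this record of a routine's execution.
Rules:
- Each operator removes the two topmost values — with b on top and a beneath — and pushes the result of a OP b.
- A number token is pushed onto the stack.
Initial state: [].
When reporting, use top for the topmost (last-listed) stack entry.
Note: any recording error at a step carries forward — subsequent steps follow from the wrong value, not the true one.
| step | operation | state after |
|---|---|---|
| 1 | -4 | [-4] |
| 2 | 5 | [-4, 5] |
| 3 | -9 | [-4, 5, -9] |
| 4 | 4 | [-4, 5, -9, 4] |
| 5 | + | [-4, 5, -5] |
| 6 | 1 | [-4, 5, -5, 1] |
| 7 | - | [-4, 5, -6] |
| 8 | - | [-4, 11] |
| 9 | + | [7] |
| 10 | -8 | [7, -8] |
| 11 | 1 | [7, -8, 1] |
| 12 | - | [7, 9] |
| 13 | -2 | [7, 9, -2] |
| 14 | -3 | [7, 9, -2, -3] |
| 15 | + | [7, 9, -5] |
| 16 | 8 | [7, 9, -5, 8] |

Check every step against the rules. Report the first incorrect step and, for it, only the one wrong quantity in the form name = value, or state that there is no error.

step 12, top = -9

Recomputing the run from the initial state:
step 1: [-4]
step 2: [-4, 5]
step 3: [-4, 5, -9]
step 4: [-4, 5, -9, 4]
step 5: [-4, 5, -5]
step 6: [-4, 5, -5, 1]
step 7: [-4, 5, -6]
step 8: [-4, 11]
step 9: [7]
step 10: [7, -8]
step 11: [7, -8, 1]
step 12: [7, -9]
step 13: [7, -9, -2]
step 14: [7, -9, -2, -3]
step 15: [7, -9, -5]
step 16: [7, -9, -5, 8]
The first disagreement with the record is at step 12, where the value should be top = -9.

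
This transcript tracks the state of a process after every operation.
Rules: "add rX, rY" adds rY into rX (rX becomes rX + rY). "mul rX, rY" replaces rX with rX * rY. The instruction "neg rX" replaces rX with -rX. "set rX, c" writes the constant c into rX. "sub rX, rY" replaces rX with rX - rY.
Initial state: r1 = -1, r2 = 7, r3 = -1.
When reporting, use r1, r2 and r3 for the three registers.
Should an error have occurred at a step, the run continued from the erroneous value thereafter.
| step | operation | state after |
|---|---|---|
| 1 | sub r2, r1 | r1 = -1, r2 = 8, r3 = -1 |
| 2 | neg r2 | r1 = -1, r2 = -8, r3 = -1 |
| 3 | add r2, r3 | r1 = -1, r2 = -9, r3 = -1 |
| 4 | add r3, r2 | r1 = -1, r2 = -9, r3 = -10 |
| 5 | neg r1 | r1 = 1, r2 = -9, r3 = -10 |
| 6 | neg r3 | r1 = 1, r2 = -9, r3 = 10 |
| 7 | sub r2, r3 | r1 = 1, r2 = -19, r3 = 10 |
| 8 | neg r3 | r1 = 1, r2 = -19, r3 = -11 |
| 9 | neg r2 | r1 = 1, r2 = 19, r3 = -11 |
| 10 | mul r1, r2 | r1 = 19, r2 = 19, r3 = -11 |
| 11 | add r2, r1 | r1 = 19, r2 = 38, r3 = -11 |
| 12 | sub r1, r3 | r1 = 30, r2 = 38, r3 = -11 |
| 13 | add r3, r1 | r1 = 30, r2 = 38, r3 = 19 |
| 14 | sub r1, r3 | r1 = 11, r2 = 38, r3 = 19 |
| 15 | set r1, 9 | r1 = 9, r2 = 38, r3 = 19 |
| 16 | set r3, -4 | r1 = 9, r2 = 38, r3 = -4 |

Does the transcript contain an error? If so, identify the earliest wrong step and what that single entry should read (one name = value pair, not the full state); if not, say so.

Recomputing the run from the initial state:
step 1: r1 = -1, r2 = 8, r3 = -1
step 2: r1 = -1, r2 = -8, r3 = -1
step 3: r1 = -1, r2 = -9, r3 = -1
step 4: r1 = -1, r2 = -9, r3 = -10
step 5: r1 = 1, r2 = -9, r3 = -10
step 6: r1 = 1, r2 = -9, r3 = 10
step 7: r1 = 1, r2 = -19, r3 = 10
step 8: r1 = 1, r2 = -19, r3 = -10
step 9: r1 = 1, r2 = 19, r3 = -10
step 10: r1 = 19, r2 = 19, r3 = -10
step 11: r1 = 19, r2 = 38, r3 = -10
step 12: r1 = 29, r2 = 38, r3 = -10
step 13: r1 = 29, r2 = 38, r3 = 19
step 14: r1 = 10, r2 = 38, r3 = 19
step 15: r1 = 9, r2 = 38, r3 = 19
step 16: r1 = 9, r2 = 38, r3 = -4
The first disagreement with the transcript is at step 8, where the value should be r3 = -10.

step 8, r3 = -10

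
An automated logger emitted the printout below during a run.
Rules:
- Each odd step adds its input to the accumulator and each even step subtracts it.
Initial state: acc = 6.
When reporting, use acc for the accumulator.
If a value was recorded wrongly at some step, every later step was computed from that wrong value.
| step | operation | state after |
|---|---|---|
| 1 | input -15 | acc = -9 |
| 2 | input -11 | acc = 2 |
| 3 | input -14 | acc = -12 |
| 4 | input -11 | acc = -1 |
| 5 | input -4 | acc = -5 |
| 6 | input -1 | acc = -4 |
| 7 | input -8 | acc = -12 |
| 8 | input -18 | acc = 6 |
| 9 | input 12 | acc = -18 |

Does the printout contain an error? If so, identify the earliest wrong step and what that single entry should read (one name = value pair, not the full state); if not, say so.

1. acc = 6 + -15 = -9 (consistent with the printout)
2. acc = -9 - -11 = 2 (consistent with the printout)
3. acc = 2 + -14 = -12 (matches)
4. acc = -12 - -11 = -1 (confirmed correct)
5. acc = -1 + -4 = -5 (matches)
6. acc = -5 - -1 = -4 (in agreement)
7. acc = -4 + -8 = -12 (in agreement)
8. acc = -12 - -18 = 6 (matches)
9. acc = 6 + 12 = 18 (a discrepancy with the printout)
Step 9 is the first one off; corrected, acc = 18.

step 9, acc = 18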